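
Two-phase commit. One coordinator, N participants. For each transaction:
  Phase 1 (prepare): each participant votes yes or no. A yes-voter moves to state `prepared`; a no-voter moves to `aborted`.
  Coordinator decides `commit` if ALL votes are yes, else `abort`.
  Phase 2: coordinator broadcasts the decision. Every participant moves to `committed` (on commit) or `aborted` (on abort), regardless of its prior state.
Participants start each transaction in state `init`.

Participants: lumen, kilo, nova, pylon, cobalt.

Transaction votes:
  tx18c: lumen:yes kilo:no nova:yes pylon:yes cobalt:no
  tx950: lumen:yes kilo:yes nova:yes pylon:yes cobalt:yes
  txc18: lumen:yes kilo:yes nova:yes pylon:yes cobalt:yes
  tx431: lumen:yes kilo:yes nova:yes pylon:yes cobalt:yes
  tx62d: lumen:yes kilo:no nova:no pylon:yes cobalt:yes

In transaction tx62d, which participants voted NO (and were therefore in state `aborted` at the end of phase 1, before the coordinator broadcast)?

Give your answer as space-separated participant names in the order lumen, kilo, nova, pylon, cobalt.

Answer: kilo nova

Derivation:
Txn tx62d phase 1: lumen yes -> prepared; kilo no -> aborted; nova no -> aborted; pylon yes -> prepared; cobalt yes -> prepared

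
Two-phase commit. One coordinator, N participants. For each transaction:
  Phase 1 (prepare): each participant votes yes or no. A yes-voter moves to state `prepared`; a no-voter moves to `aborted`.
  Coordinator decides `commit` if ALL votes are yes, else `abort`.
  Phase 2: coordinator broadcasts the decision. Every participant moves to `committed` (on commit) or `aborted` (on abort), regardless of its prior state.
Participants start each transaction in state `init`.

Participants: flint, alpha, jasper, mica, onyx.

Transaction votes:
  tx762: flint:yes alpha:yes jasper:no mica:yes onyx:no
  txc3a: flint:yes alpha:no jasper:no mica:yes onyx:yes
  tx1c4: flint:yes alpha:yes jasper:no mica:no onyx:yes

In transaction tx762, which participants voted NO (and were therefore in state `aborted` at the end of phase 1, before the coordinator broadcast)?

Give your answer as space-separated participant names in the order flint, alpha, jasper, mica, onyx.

Answer: jasper onyx

Derivation:
Txn tx762 phase 1: flint yes -> prepared; alpha yes -> prepared; jasper no -> aborted; mica yes -> prepared; onyx no -> aborted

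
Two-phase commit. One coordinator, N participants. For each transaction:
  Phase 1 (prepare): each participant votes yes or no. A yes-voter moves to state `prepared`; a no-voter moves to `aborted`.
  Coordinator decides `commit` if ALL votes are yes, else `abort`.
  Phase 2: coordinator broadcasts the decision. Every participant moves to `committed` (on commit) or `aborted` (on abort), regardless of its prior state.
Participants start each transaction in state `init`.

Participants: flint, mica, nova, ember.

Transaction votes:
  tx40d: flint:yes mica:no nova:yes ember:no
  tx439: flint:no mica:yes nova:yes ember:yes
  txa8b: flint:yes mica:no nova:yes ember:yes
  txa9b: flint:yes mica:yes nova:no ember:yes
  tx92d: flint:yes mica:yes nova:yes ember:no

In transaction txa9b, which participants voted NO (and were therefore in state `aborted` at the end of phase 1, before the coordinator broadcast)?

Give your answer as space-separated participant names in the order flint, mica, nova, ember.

Answer: nova

Derivation:
Txn txa9b phase 1: flint yes -> prepared; mica yes -> prepared; nova no -> aborted; ember yes -> prepared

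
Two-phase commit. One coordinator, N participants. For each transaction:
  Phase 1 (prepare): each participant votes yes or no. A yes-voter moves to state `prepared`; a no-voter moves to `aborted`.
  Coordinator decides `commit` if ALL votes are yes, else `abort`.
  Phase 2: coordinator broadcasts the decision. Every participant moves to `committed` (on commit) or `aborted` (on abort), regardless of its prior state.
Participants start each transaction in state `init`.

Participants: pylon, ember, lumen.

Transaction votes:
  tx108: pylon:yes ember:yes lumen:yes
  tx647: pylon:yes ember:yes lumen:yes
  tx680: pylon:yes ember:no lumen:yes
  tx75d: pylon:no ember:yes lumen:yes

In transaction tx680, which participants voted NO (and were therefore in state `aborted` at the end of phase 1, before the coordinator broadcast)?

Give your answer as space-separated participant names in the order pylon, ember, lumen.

Txn tx680 phase 1: pylon yes -> prepared; ember no -> aborted; lumen yes -> prepared

Answer: ember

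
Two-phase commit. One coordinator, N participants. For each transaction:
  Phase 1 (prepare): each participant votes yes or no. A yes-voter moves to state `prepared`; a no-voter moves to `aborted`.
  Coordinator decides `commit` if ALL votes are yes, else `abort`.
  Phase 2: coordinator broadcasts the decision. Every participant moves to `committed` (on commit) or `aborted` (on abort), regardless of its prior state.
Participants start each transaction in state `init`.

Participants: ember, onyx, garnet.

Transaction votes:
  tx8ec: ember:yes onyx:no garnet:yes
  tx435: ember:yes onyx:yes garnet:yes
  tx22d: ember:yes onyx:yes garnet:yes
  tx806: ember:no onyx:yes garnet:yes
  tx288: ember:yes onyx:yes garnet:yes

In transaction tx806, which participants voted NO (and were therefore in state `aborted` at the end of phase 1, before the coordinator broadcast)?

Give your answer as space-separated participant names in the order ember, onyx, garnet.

Txn tx806 phase 1: ember no -> aborted; onyx yes -> prepared; garnet yes -> prepared

Answer: ember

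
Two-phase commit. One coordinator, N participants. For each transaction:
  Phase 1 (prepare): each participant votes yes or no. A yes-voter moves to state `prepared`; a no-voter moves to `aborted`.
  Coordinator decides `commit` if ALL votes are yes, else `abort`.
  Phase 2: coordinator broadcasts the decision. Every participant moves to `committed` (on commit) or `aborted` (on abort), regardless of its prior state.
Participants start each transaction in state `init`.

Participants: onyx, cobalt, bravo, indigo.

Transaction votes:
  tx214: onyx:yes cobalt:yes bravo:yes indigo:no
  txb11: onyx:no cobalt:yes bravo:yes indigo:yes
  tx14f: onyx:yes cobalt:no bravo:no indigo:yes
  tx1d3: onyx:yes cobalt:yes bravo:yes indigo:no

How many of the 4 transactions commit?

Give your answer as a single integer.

tx214: no from indigo -> abort (commits=0)
txb11: no from onyx -> abort (commits=0)
tx14f: no from cobalt, bravo -> abort (commits=0)
tx1d3: no from indigo -> abort (commits=0)

Answer: 0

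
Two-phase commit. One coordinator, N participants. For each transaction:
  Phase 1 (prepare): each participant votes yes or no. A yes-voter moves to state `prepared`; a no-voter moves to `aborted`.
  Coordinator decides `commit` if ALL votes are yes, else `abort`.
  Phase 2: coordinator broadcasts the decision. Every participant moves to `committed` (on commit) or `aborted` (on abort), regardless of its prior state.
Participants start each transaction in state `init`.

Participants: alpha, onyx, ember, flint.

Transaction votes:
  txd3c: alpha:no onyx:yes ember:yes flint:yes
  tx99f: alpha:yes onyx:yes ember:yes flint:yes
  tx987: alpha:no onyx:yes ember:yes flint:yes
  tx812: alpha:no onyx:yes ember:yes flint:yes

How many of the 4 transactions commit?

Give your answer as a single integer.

txd3c: no from alpha -> abort (commits=0)
tx99f: all yes -> commit (commits=1)
tx987: no from alpha -> abort (commits=1)
tx812: no from alpha -> abort (commits=1)

Answer: 1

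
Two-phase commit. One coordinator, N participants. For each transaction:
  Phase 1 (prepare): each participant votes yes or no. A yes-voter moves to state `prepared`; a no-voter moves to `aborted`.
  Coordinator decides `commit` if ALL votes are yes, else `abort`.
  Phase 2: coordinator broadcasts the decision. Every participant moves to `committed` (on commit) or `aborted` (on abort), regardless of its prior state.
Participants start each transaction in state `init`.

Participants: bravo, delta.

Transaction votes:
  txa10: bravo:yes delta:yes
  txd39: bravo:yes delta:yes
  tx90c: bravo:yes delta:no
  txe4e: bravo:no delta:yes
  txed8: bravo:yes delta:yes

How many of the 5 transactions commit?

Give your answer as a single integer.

txa10: all yes -> commit (commits=1)
txd39: all yes -> commit (commits=2)
tx90c: no from delta -> abort (commits=2)
txe4e: no from bravo -> abort (commits=2)
txed8: all yes -> commit (commits=3)

Answer: 3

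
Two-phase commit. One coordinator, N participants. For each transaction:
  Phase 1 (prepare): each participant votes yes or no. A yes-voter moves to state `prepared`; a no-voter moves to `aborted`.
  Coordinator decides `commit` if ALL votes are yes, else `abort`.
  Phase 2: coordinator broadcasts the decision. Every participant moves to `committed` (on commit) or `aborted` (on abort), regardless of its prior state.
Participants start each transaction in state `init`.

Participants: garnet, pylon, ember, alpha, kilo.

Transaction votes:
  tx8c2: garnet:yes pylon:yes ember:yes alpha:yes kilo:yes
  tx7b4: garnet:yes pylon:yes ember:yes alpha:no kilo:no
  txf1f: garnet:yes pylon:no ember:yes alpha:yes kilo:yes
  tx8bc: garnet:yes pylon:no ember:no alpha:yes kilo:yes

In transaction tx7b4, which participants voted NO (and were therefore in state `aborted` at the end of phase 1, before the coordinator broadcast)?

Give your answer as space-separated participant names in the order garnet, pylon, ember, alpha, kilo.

Txn tx7b4 phase 1: garnet yes -> prepared; pylon yes -> prepared; ember yes -> prepared; alpha no -> aborted; kilo no -> aborted

Answer: alpha kilo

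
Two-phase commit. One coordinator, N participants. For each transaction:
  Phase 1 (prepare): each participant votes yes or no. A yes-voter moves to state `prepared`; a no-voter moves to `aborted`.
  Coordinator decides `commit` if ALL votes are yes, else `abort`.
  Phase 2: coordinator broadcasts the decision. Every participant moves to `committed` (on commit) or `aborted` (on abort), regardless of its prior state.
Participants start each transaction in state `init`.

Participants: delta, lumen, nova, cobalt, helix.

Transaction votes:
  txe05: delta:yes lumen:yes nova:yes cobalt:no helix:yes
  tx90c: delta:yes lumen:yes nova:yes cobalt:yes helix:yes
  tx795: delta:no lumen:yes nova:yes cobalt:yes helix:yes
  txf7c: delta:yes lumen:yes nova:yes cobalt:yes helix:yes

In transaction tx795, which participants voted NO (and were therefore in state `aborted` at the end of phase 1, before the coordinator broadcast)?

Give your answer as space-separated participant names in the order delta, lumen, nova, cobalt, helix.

Answer: delta

Derivation:
Txn tx795 phase 1: delta no -> aborted; lumen yes -> prepared; nova yes -> prepared; cobalt yes -> prepared; helix yes -> prepared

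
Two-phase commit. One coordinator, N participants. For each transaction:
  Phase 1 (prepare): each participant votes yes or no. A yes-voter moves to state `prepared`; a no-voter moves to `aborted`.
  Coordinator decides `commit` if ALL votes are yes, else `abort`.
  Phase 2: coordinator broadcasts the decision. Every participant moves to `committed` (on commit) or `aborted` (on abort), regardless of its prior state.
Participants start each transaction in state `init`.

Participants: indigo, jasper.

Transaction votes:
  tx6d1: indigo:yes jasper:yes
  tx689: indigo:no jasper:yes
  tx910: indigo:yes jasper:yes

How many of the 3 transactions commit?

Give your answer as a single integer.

Answer: 2

Derivation:
tx6d1: all yes -> commit (commits=1)
tx689: no from indigo -> abort (commits=1)
tx910: all yes -> commit (commits=2)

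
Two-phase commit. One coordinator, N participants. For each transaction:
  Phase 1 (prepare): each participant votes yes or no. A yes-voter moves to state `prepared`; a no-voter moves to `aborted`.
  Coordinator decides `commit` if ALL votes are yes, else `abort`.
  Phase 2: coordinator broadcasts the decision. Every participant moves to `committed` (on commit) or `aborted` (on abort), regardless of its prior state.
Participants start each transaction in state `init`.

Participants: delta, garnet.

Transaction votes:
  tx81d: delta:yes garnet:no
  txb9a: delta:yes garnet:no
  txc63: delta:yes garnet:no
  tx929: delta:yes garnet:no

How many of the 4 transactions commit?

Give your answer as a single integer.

tx81d: no from garnet -> abort (commits=0)
txb9a: no from garnet -> abort (commits=0)
txc63: no from garnet -> abort (commits=0)
tx929: no from garnet -> abort (commits=0)

Answer: 0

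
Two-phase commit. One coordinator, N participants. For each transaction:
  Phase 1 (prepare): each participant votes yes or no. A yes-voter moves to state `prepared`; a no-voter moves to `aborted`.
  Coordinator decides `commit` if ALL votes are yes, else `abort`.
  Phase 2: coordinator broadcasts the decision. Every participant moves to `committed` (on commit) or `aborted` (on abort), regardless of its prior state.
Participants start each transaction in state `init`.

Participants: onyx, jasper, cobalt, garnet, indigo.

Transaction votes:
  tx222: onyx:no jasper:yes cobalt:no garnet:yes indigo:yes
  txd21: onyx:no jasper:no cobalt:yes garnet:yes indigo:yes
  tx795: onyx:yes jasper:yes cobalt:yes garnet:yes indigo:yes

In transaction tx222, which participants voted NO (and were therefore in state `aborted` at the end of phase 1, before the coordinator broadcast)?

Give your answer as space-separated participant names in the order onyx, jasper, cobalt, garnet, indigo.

Txn tx222 phase 1: onyx no -> aborted; jasper yes -> prepared; cobalt no -> aborted; garnet yes -> prepared; indigo yes -> prepared

Answer: onyx cobalt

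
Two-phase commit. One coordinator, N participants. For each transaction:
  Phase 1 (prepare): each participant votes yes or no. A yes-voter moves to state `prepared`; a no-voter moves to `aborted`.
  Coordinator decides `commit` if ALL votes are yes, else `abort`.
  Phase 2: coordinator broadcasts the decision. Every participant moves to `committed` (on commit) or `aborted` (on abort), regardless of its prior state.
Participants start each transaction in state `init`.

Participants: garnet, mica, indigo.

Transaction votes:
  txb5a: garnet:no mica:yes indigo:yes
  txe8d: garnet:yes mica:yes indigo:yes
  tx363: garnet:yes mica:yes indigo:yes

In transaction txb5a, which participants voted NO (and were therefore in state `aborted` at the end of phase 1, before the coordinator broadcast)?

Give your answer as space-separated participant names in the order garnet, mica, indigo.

Txn txb5a phase 1: garnet no -> aborted; mica yes -> prepared; indigo yes -> prepared

Answer: garnet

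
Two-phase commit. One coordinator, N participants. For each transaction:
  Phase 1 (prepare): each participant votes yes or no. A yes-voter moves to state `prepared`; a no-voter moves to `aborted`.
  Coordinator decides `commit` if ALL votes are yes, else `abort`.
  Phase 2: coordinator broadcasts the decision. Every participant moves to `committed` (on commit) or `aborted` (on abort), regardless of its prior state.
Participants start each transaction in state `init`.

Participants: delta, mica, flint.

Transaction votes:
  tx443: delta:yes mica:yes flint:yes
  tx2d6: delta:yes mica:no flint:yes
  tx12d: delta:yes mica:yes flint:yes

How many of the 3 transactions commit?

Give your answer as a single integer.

tx443: all yes -> commit (commits=1)
tx2d6: no from mica -> abort (commits=1)
tx12d: all yes -> commit (commits=2)

Answer: 2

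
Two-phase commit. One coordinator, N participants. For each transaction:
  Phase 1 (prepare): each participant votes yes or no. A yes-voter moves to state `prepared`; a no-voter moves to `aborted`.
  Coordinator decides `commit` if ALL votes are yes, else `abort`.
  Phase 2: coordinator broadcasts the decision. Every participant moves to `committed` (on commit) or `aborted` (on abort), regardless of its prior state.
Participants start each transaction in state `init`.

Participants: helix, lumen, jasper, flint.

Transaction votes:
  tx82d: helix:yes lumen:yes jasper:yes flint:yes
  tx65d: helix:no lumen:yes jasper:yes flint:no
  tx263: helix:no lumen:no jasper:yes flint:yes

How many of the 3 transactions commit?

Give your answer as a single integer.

tx82d: all yes -> commit (commits=1)
tx65d: no from helix, flint -> abort (commits=1)
tx263: no from helix, lumen -> abort (commits=1)

Answer: 1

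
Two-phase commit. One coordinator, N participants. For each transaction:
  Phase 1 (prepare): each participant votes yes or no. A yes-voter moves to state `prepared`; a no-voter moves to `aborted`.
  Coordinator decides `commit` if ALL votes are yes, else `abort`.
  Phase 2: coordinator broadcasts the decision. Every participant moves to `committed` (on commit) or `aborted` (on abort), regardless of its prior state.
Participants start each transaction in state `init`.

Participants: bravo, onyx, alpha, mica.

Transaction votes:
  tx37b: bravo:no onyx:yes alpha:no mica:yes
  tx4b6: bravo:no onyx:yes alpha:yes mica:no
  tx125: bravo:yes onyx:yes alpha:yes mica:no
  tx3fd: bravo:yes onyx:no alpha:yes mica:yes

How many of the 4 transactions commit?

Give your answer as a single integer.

tx37b: no from bravo, alpha -> abort (commits=0)
tx4b6: no from bravo, mica -> abort (commits=0)
tx125: no from mica -> abort (commits=0)
tx3fd: no from onyx -> abort (commits=0)

Answer: 0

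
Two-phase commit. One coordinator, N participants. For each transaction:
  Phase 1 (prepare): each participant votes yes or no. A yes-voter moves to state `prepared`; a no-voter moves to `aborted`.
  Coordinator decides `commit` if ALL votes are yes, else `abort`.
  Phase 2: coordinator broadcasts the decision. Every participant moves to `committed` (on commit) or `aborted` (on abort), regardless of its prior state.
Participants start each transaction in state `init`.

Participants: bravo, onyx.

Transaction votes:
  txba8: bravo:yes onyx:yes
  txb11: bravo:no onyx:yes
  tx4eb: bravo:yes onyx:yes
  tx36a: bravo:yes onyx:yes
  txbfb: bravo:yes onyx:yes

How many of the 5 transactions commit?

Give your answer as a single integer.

txba8: all yes -> commit (commits=1)
txb11: no from bravo -> abort (commits=1)
tx4eb: all yes -> commit (commits=2)
tx36a: all yes -> commit (commits=3)
txbfb: all yes -> commit (commits=4)

Answer: 4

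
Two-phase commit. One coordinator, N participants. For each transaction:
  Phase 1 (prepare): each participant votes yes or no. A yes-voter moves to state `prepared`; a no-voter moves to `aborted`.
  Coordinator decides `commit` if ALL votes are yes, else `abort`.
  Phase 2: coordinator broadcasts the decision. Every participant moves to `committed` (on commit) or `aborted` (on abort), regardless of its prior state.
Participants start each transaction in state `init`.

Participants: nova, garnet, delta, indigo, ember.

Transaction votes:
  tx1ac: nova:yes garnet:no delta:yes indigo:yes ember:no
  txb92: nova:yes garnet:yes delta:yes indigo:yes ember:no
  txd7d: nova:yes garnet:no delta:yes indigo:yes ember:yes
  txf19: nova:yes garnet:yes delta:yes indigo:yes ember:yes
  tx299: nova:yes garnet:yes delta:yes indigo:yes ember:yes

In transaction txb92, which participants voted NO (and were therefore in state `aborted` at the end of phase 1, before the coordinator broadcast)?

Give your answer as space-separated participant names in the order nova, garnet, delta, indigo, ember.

Txn txb92 phase 1: nova yes -> prepared; garnet yes -> prepared; delta yes -> prepared; indigo yes -> prepared; ember no -> aborted

Answer: ember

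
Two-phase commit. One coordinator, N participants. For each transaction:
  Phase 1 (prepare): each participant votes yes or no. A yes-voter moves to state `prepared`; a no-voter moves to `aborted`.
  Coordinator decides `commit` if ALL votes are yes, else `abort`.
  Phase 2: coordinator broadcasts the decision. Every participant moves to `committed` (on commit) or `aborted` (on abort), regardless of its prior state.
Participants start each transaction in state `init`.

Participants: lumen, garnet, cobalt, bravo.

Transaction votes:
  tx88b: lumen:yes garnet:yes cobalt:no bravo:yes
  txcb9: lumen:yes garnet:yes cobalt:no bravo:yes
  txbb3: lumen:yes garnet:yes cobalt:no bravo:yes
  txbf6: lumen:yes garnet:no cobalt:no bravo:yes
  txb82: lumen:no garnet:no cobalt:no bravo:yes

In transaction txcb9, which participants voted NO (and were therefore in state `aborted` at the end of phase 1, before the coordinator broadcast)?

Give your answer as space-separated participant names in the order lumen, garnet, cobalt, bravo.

Answer: cobalt

Derivation:
Txn txcb9 phase 1: lumen yes -> prepared; garnet yes -> prepared; cobalt no -> aborted; bravo yes -> prepared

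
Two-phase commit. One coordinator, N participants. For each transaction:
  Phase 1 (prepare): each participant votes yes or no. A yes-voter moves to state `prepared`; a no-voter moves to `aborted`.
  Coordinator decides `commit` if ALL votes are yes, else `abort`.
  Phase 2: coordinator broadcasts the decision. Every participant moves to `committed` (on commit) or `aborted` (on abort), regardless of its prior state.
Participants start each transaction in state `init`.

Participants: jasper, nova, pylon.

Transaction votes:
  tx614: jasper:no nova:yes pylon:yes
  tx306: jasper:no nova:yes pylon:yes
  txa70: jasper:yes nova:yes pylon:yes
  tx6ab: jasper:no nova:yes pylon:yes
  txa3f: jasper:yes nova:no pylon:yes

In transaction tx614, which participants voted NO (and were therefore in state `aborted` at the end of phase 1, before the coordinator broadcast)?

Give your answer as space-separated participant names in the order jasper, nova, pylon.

Answer: jasper

Derivation:
Txn tx614 phase 1: jasper no -> aborted; nova yes -> prepared; pylon yes -> prepared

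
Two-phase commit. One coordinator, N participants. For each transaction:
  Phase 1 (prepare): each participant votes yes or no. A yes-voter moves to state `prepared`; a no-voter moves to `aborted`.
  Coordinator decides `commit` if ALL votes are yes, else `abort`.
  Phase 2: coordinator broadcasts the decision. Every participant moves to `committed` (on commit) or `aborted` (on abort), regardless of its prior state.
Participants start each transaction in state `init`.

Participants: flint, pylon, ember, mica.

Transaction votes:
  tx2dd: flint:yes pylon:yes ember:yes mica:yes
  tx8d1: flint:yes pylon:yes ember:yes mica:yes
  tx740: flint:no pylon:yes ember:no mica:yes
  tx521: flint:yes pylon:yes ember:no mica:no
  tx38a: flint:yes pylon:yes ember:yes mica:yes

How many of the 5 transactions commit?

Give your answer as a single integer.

Answer: 3

Derivation:
tx2dd: all yes -> commit (commits=1)
tx8d1: all yes -> commit (commits=2)
tx740: no from flint, ember -> abort (commits=2)
tx521: no from ember, mica -> abort (commits=2)
tx38a: all yes -> commit (commits=3)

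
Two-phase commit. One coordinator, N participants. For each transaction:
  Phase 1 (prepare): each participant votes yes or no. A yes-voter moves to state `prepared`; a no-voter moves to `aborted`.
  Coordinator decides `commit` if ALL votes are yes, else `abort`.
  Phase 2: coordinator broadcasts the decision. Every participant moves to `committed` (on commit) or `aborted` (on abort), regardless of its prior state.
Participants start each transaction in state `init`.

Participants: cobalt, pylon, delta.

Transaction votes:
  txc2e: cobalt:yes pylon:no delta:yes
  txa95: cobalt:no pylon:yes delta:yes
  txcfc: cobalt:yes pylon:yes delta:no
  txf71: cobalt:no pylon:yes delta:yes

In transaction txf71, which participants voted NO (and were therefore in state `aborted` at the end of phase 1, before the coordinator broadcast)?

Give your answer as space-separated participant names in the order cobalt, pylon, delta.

Txn txf71 phase 1: cobalt no -> aborted; pylon yes -> prepared; delta yes -> prepared

Answer: cobalt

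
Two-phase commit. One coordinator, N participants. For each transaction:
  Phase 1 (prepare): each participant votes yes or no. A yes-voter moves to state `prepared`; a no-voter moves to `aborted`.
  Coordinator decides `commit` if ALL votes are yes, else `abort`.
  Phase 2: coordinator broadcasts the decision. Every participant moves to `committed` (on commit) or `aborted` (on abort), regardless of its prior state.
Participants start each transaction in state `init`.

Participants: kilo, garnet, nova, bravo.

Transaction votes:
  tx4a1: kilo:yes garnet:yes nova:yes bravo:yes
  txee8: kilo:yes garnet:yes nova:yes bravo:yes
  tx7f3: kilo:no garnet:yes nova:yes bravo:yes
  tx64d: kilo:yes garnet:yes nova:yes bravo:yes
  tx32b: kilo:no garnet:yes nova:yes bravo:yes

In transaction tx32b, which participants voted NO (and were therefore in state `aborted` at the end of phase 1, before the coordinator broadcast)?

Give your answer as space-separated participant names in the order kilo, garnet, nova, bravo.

Answer: kilo

Derivation:
Txn tx32b phase 1: kilo no -> aborted; garnet yes -> prepared; nova yes -> prepared; bravo yes -> prepared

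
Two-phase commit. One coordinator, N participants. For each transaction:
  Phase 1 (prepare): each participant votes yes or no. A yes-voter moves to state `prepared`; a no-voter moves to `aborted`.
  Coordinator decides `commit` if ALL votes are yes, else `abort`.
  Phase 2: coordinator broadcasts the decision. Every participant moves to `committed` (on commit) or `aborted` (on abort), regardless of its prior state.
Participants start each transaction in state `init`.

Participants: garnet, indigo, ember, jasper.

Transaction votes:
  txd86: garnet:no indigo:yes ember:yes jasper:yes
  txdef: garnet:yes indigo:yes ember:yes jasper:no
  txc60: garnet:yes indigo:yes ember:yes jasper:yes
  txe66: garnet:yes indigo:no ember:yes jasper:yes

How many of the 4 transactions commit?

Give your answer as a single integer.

txd86: no from garnet -> abort (commits=0)
txdef: no from jasper -> abort (commits=0)
txc60: all yes -> commit (commits=1)
txe66: no from indigo -> abort (commits=1)

Answer: 1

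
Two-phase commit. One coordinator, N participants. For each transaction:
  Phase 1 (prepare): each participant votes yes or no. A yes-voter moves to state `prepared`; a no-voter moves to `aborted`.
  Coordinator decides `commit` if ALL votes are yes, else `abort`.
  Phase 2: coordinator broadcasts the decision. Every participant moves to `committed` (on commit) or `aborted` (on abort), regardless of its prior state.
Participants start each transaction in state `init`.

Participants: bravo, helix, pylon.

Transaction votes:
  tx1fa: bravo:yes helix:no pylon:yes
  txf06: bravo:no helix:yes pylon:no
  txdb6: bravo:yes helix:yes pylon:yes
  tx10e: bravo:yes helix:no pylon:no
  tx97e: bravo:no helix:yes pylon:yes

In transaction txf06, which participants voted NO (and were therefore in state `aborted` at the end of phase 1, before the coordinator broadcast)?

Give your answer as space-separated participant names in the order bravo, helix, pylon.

Txn txf06 phase 1: bravo no -> aborted; helix yes -> prepared; pylon no -> aborted

Answer: bravo pylon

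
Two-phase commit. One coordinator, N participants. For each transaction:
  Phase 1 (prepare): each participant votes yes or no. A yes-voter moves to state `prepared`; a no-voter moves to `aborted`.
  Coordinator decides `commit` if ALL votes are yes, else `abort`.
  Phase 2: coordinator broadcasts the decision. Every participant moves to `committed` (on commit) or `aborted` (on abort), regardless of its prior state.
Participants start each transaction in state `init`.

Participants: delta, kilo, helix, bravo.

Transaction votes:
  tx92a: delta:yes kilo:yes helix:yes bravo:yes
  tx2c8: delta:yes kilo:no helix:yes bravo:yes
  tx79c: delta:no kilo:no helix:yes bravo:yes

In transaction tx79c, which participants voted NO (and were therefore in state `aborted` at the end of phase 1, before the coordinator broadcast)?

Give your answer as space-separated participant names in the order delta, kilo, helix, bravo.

Answer: delta kilo

Derivation:
Txn tx79c phase 1: delta no -> aborted; kilo no -> aborted; helix yes -> prepared; bravo yes -> prepared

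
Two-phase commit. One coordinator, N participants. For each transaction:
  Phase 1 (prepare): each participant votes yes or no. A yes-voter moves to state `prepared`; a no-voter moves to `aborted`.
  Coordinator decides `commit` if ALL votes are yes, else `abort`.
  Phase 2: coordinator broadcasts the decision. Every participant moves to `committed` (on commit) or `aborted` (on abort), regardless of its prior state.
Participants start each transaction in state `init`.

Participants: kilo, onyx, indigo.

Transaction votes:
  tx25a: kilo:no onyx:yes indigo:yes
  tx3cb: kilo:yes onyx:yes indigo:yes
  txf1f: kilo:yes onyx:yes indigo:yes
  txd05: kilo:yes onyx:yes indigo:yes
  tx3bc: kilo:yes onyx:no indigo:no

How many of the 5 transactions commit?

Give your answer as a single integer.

Answer: 3

Derivation:
tx25a: no from kilo -> abort (commits=0)
tx3cb: all yes -> commit (commits=1)
txf1f: all yes -> commit (commits=2)
txd05: all yes -> commit (commits=3)
tx3bc: no from onyx, indigo -> abort (commits=3)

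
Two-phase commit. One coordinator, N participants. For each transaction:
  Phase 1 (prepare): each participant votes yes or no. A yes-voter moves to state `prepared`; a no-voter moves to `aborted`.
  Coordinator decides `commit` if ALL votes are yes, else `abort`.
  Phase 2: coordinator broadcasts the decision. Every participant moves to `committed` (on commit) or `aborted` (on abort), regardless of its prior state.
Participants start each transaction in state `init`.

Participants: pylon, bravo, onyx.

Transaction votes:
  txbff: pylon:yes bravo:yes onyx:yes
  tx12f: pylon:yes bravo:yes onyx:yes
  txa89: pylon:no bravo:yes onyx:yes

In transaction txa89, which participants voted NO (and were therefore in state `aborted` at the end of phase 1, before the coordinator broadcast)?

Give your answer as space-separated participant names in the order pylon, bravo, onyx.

Txn txa89 phase 1: pylon no -> aborted; bravo yes -> prepared; onyx yes -> prepared

Answer: pylon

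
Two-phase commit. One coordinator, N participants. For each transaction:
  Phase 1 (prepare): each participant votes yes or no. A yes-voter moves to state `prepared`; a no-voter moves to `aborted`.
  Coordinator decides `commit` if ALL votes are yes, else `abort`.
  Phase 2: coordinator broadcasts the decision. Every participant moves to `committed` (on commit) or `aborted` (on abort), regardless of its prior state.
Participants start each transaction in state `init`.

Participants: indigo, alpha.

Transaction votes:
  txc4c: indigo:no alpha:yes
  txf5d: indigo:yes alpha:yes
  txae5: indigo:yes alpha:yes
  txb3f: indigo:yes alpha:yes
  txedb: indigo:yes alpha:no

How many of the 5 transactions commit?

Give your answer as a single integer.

txc4c: no from indigo -> abort (commits=0)
txf5d: all yes -> commit (commits=1)
txae5: all yes -> commit (commits=2)
txb3f: all yes -> commit (commits=3)
txedb: no from alpha -> abort (commits=3)

Answer: 3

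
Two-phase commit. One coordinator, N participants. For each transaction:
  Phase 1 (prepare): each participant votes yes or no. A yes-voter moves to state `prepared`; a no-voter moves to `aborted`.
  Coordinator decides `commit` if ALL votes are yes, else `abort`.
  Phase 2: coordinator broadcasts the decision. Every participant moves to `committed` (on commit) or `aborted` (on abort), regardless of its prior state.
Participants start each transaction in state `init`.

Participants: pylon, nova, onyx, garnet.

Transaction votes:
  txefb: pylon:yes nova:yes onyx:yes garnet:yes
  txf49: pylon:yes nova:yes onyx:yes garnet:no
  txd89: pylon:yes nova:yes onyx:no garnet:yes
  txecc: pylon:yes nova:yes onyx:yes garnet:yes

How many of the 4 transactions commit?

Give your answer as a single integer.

Answer: 2

Derivation:
txefb: all yes -> commit (commits=1)
txf49: no from garnet -> abort (commits=1)
txd89: no from onyx -> abort (commits=1)
txecc: all yes -> commit (commits=2)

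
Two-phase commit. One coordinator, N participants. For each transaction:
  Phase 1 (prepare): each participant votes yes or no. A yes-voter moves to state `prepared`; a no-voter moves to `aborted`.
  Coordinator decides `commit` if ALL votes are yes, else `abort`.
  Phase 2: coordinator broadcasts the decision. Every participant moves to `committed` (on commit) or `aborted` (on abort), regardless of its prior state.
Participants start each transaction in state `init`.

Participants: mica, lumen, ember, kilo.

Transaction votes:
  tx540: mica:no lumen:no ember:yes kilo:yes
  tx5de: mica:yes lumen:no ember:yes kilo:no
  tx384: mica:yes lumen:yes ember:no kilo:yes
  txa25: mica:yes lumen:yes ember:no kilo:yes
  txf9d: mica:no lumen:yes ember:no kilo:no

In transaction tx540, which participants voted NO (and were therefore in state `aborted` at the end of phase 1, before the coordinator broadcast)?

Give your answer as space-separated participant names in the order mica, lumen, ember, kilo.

Answer: mica lumen

Derivation:
Txn tx540 phase 1: mica no -> aborted; lumen no -> aborted; ember yes -> prepared; kilo yes -> prepared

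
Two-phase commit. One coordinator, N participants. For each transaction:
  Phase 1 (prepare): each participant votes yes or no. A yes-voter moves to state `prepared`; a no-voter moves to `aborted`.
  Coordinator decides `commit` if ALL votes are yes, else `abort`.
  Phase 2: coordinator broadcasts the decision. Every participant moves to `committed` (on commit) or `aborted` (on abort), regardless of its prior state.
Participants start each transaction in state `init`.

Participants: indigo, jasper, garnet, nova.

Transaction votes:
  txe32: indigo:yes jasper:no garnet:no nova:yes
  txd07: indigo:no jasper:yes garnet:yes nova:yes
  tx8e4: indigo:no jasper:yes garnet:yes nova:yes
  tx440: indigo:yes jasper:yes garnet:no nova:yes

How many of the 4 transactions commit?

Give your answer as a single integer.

Answer: 0

Derivation:
txe32: no from jasper, garnet -> abort (commits=0)
txd07: no from indigo -> abort (commits=0)
tx8e4: no from indigo -> abort (commits=0)
tx440: no from garnet -> abort (commits=0)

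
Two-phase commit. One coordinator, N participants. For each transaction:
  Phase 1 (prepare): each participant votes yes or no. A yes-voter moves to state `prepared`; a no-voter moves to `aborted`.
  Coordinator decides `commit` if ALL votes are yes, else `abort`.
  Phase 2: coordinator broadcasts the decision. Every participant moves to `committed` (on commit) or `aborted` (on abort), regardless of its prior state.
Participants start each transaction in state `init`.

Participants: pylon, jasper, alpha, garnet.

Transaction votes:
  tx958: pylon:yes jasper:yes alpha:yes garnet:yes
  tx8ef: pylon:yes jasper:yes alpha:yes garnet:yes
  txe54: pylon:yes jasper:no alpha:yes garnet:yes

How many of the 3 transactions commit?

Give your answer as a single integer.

Answer: 2

Derivation:
tx958: all yes -> commit (commits=1)
tx8ef: all yes -> commit (commits=2)
txe54: no from jasper -> abort (commits=2)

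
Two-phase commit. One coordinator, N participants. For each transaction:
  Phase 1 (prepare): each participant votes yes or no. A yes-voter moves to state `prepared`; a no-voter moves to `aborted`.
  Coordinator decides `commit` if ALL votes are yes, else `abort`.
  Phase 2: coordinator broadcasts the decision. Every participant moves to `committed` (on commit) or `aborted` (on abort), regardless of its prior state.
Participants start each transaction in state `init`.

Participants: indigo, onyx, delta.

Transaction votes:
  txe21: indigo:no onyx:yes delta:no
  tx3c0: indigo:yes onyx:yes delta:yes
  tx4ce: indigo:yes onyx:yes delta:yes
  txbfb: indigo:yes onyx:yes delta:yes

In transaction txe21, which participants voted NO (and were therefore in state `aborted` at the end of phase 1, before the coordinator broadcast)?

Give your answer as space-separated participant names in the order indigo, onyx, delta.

Answer: indigo delta

Derivation:
Txn txe21 phase 1: indigo no -> aborted; onyx yes -> prepared; delta no -> aborted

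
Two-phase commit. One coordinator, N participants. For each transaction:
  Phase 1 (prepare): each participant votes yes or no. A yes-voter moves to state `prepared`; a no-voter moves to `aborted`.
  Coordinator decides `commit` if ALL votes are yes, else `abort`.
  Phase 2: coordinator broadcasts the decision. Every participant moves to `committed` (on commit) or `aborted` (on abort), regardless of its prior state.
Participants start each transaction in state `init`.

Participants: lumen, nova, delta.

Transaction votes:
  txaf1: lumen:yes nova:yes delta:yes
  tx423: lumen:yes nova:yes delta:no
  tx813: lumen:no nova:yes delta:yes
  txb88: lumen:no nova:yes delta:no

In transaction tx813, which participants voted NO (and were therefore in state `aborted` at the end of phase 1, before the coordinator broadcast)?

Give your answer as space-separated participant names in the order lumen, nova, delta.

Answer: lumen

Derivation:
Txn tx813 phase 1: lumen no -> aborted; nova yes -> prepared; delta yes -> prepared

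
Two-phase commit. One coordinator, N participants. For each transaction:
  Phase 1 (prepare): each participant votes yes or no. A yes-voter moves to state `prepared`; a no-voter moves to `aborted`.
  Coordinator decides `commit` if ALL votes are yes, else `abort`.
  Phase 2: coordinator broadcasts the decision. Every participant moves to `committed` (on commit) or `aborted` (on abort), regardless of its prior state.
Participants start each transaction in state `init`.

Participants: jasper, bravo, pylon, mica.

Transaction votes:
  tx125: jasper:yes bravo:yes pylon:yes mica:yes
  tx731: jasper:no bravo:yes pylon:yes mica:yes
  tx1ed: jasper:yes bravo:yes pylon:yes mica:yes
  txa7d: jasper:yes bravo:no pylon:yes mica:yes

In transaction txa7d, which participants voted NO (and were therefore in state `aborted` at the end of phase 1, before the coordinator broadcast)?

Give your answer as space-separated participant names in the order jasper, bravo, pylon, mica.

Txn txa7d phase 1: jasper yes -> prepared; bravo no -> aborted; pylon yes -> prepared; mica yes -> prepared

Answer: bravo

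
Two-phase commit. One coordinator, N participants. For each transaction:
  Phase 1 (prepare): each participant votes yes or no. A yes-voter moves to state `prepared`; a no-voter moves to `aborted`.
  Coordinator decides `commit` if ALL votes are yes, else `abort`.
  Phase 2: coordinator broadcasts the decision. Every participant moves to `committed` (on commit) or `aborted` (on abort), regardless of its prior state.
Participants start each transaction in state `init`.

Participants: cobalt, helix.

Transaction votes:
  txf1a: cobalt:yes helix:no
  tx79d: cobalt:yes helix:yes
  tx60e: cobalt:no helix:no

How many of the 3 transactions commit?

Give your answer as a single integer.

txf1a: no from helix -> abort (commits=0)
tx79d: all yes -> commit (commits=1)
tx60e: no from cobalt, helix -> abort (commits=1)

Answer: 1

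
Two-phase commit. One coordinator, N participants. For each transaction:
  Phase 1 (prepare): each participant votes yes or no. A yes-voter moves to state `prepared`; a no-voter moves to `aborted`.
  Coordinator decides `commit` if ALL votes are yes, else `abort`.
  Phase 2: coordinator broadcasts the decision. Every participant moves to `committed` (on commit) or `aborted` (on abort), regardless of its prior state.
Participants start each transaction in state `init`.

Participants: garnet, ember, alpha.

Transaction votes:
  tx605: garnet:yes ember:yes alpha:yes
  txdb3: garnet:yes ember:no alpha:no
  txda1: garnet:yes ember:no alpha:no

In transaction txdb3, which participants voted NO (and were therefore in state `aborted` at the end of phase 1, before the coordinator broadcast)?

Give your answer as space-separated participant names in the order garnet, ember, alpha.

Answer: ember alpha

Derivation:
Txn txdb3 phase 1: garnet yes -> prepared; ember no -> aborted; alpha no -> aborted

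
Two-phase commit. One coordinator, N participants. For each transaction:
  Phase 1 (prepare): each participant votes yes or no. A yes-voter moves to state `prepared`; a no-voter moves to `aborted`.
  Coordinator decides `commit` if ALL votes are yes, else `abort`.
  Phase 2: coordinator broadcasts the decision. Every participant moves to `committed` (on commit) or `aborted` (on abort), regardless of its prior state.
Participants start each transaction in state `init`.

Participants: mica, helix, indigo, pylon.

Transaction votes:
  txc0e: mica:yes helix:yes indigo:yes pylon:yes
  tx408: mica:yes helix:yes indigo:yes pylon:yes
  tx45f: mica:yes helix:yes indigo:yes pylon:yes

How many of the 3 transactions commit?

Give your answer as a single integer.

Answer: 3

Derivation:
txc0e: all yes -> commit (commits=1)
tx408: all yes -> commit (commits=2)
tx45f: all yes -> commit (commits=3)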